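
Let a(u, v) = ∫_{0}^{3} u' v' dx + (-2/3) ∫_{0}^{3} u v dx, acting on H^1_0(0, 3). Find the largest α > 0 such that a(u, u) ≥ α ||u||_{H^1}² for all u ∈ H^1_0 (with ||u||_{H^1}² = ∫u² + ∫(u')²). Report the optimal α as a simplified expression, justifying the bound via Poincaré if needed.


α = (-6 + π^2)/(9 + π^2)

Coercivity of a(·,·) on H^1_0(0, 3) means a(u, u) ≥ α ||u||_{H^1}² for every u ∈ H^1_0.
The interval has length L = 3, and Poincaré/coercivity depend only on L. Here a(u, u) = ∫(u')² + (-2/3)·∫u².
Here c = -2/3 < 0 with |c| < (π/L)² = π^2/9, so coercivity still holds. The condition a(u,u) ≥ α||u||_{H^1}² reads (1−α)∫(u')² ≥ (α−c)∫u². Any admissible α is ≤ 1 (rapidly oscillating u have ∫u²/∫(u')² → 0), and α = 1 would force 0 ≥ (1−c)∫u², impossible since c < 1; so 1−α > 0. By the sharp Poincaré inequality on H^1_0 of an interval of length L, ∫(u')² ≥ (π/L)²∫u² with equality for the first sine mode sin(π(x−x₀)/L) (x₀ the left endpoint), so the inequality holds for all u iff (1−α)(π/L)² ≥ α − c, i.e. α ≤ ((π/L)² + c)/((π/L)² + 1) = (1 + c(L/π)²)/(1 + (L/π)²). (Direct route, valid since c ≤ 0: Poincaré gives c∫u² ≥ c(L/π)²∫(u')², so a(u,u) ≥ (1 + c(L/π)²)∫(u')², while ||u||_{H^1}² ≤ (1 + (L/π)²)∫(u')²; dividing yields the same α.) With (π/L)² = π^2/9 and c = -2/3, the largest admissible constant is α = ((π/L)² + c)/((π/L)² + 1).
Simplifying, α = (-6 + π^2)/(9 + π^2).


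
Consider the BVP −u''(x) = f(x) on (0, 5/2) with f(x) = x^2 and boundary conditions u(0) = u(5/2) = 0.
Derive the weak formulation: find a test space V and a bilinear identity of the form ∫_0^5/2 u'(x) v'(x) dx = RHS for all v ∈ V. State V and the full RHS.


V = H^1_0(0, 5/2) (so v(0) = v(5/2) = 0); weak form: ∫_0^5/2 u'v' dx = ∫_0^5/2 (x^2) v dx for all v ∈ V.

Multiply both sides by a test function v and integrate from 0 to 5/2:
  ∫_0^5/2 −u''(x) v(x) dx = ∫_0^5/2 f(x) v(x) dx.
Integrate the LHS by parts once:
  ∫_0^5/2 −u'' v dx = −[u'(x) v(x)]_0^5/2 + ∫_0^5/2 u'(x) v'(x) dx.
Thus ∫_0^5/2 u'(x) v'(x) dx = ∫_0^5/2 f(x) v(x) dx + [u'(x) v(x)]_0^5/2.
Choose V so that boundary terms are either known or forced to vanish.
u is Dirichlet: u(0) = u(5/2) = 0. Let V = H^1_0(0, 5/2); then v(0) = v(5/2) = 0, and [u' v]_0^5/2 = 0.
Weak formulation: find u (satisfying any essential BC) such that ∫_0^5/2 u'(x) v'(x) dx = ∫_0^5/2 f v dx for all v ∈ V.
Substituting f(x) = x^2, the right-hand side is ∫_0^5/2 (x^2) v dx.


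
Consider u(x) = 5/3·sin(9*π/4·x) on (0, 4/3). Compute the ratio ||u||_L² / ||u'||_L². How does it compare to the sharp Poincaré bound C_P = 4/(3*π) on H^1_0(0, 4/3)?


||u||_L² / ||u'||_L² = 4/(9*π) < C_P = 4/(3*π).

u(x) = 5/3·sin(9*π/4·x), so u'(x) = 15*π*cos(9*π*x/4)/4.
Writing u(x) = A·sin(kπx/L) with A = 5/3 and k = 3, use ∫_0^L sin²(kπx/L) dx = L/2 and ∫_0^L cos²(kπx/L) dx = L/2.
u² = 25/9·sin²(9*π/4·x) and (u')² = 225*π^2/16·cos²(9*π/4·x), and each of sin², cos² integrates to L/2 = 2/3 over (0, 4/3).
∫_0^4/3 u² dx = 50/27, so ||u||_L² = 5*sqrt(6)/9.
∫_0^4/3 (u')² dx = 75*π^2/8, so ||u'||_L² = 5*sqrt(6)*π/4.
Ratio ||u||_L² / ||u'||_L² = 4/(9*π).
Sharp Poincaré constant on H^1_0(0, 4/3) is C_P = L/π = 4/(3*π), achieved by sin(3*π/4·x).
This is the k = 3 harmonic; the ratio L/(kπ) is strictly less than C_P = L/π, consistent with the sharp inequality ||u||_L² ≤ C_P ||u'||_L².


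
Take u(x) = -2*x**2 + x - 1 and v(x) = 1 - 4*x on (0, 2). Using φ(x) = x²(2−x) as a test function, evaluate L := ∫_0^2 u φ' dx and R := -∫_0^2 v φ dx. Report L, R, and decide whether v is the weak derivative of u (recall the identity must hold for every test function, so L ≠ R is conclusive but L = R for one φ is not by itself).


LHS = 76/15, RHS = 76/15. Yes, v = u' weakly.

u(x) = -2*x**2 + x - 1, classical derivative u'(x) = 1 - 4*x.
φ(x) = x²(2−x), so φ'(x) = x*(4 - 3*x).
Note φ(0) = φ(2) = 0, so the boundary term u·φ vanishes.
LHS = ∫_0^2 u(x) φ'(x) dx = ∫_0^2 (6*x^4 - 11*x^3 + 7*x^2 - 4*x) dx. Term by term:
  ∫_0^2 6*x^4 dx = 192/5;  ∫_0^2 -11*x^3 dx = -44;  ∫_0^2 7*x^2 dx = 56/3;
  ∫_0^2 -4*x dx = -8.
Sum: 192/5 − 44 + 56/3 − 8 = 76/15.
So LHS = 76/15.
∫_0^2 v(x) φ(x) dx = ∫_0^2 (4*x^4 - 9*x^3 + 2*x^2) dx. Term by term:
  ∫_0^2 4*x^4 dx = 128/5;  ∫_0^2 -9*x^3 dx = -36;  ∫_0^2 2*x^2 dx = 16/3.
Sum: 128/5 − 36 + 16/3 = -76/15.
So RHS = -∫_0^2 v(x) φ(x) dx = 76/15.
LHS = RHS, so the identity holds for this test φ.
Moreover u is smooth here and v(x) = u'(x) = 1 - 4*x pointwise, so the identity holds for every test function. Hence v is the weak derivative of u.


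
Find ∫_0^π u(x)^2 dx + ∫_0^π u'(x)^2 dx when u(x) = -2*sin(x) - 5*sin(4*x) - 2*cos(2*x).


||u||_{H^1(0,π)}^2 = -80/3 + 453*π/2

u'(x) = 4*sin(2*x) - 2*cos(x) - 20*cos(4*x).
Expand u² and (u')² and integrate term by term on (0, π), using: for integers n ≥ 1, ∫_0^π sin²(nx) dx = ∫_0^π cos²(nx) dx = π/2; for n ≠ n', ∫_0^π sin(nx)sin(n'x) dx = ∫_0^π cos(nx)cos(n'x) dx = 0; and by product-to-sum, ∫_0^π sin(nx)cos(n'x) dx = ½∫_0^π [sin((n+n')x) + sin((n−n')x)] dx, which is 0 when n+n' is even and 2n/(n²−n'²) when n+n' is odd (it need not vanish on (0, π)).
  u² squared terms: (-5)²·∫sin(4x)² dx = 25·π/2 = 25*π/2;  (-2)²·∫cos(2x)² dx = 4·π/2 = 2*π;  (-2)²·∫sin(x)² dx = 4·π/2 = 2*π.
  u² cross terms: 2·(-5)·(-2)·∫sin(4x)·cos(2x) dx = 20·(0) = 0;  2·(-5)·(-2)·∫sin(4x)·sin(x) dx = 20·(0) = 0;  2·(-2)·(-2)·∫cos(2x)·sin(x) dx = 8·(-2/3) = -16/3.
  So ∫_0^π u² dx = 25*π/2 + 2*π + 2*π + 0 + 0 − 16/3 = -16/3 + 33*π/2.
  (u')² squared terms: (-20)²·∫cos(4x)² dx = 400·π/2 = 200*π;  (-2)²·∫cos(x)² dx = 4·π/2 = 2*π;  (4)²·∫sin(2x)² dx = 16·π/2 = 8*π.
  (u')² cross terms: 2·(-20)·(-2)·∫cos(4x)·cos(x) dx = 80·(0) = 0;  2·(-20)·(4)·∫cos(4x)·sin(2x) dx = -160·(0) = 0;  2·(-2)·(4)·∫cos(x)·sin(2x) dx = -16·(4/3) = -64/3.
  So ∫_0^π (u')² dx = 200*π + 2*π + 8*π + 0 + 0 − 64/3 = -64/3 + 210*π.
||u||_{H^1}^2 = (-16/3 + 33*π/2) + (-64/3 + 210*π) = -80/3 + 453*π/2.


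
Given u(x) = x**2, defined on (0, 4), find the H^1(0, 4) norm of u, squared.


||u||_{H^1}^2 = 4352/15

The H^1 norm (squared) on an interval (0, L) is
  ||u||_{H^1}^2 = ∫_0^L u(x)^2 dx + ∫_0^L u'(x)^2 dx.
Compute u'(x) = 2*x.
Then u(x)^2 = x**4 and u'(x)^2 = 4*x**2.
Integrate each monomial from 0 to 4 using ∫_0^4 c·x^n dx = c·4^(n+1)/(n+1):
  ∫_0^4 u(x)^2 dx = ∫_0^4 (x^4) dx. Term by term:
    ∫_0^4 x^4 dx = 1024/5.
  ∫_0^4 u'(x)^2 dx = ∫_0^4 (4*x^2) dx. Term by term:
    ∫_0^4 4*x^2 dx = 256/3.
Adding: ||u||_{H^1}^2 = 1024/5 + 256/3 = 4352/15.


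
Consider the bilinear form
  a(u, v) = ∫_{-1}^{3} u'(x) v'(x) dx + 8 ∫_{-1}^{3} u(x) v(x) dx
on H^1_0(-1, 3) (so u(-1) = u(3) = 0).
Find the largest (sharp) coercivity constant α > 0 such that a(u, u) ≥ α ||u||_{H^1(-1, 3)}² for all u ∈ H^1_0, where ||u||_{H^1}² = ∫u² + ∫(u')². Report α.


α = 1

Coercivity of a(·,·) on H^1_0(-1, 3) means a(u, u) ≥ α ||u||_{H^1}² for every u ∈ H^1_0.
The interval has length L = 4, and Poincaré/coercivity depend only on L. Here a(u, u) = ∫(u')² + (8)·∫u².
Here c = 8 ≥ 1, so a(u,u) = ∫(u')² + c∫u² ≥ ∫(u')² + ∫u² = ||u||_{H^1}², i.e. α = 1 works. No larger α is possible: a(u,u) ≥ α||u||_{H^1}² means (1−α)∫(u')² ≥ (α−c)∫u², and for the modes u_n = sin(nπ(x−x₀)/L) (x₀ the left endpoint) one has ∫u_n²/∫(u_n')² = (L/(nπ))² → 0, so a(u_n,u_n)/||u_n||_{H^1}² → 1. Hence the optimal constant is α = 1.
Therefore α = 1.


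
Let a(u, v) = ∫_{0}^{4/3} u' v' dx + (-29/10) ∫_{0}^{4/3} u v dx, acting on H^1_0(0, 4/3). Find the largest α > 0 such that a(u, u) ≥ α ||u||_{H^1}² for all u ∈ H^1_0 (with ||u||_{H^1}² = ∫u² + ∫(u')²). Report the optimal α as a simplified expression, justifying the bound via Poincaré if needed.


α = (-232 + 45*π^2)/(5*(16 + 9*π^2))

Coercivity of a(·,·) on H^1_0(0, 4/3) means a(u, u) ≥ α ||u||_{H^1}² for every u ∈ H^1_0.
The interval has length L = 4/3, and Poincaré/coercivity depend only on L. Here a(u, u) = ∫(u')² + (-29/10)·∫u².
Here c = -29/10 < 0 with |c| < (π/L)² = 9*π^2/16, so coercivity still holds. The condition a(u,u) ≥ α||u||_{H^1}² reads (1−α)∫(u')² ≥ (α−c)∫u². Any admissible α is ≤ 1 (rapidly oscillating u have ∫u²/∫(u')² → 0), and α = 1 would force 0 ≥ (1−c)∫u², impossible since c < 1; so 1−α > 0. By the sharp Poincaré inequality on H^1_0 of an interval of length L, ∫(u')² ≥ (π/L)²∫u² with equality for the first sine mode sin(π(x−x₀)/L) (x₀ the left endpoint), so the inequality holds for all u iff (1−α)(π/L)² ≥ α − c, i.e. α ≤ ((π/L)² + c)/((π/L)² + 1) = (1 + c(L/π)²)/(1 + (L/π)²). (Direct route, valid since c ≤ 0: Poincaré gives c∫u² ≥ c(L/π)²∫(u')², so a(u,u) ≥ (1 + c(L/π)²)∫(u')², while ||u||_{H^1}² ≤ (1 + (L/π)²)∫(u')²; dividing yields the same α.) With (π/L)² = 9*π^2/16 and c = -29/10, the largest admissible constant is α = ((π/L)² + c)/((π/L)² + 1).
Simplifying, α = (-232 + 45*π^2)/(5*(16 + 9*π^2)).


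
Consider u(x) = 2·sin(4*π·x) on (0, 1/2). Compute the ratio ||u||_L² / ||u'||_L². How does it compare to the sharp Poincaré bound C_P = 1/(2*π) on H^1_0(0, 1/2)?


||u||_L² / ||u'||_L² = 1/(4*π) < C_P = 1/(2*π).

u(x) = 2·sin(4*π·x), so u'(x) = 8*π*cos(4*π*x).
Writing u(x) = A·sin(kπx/L) with A = 2 and k = 2, use ∫_0^L sin²(kπx/L) dx = L/2 and ∫_0^L cos²(kπx/L) dx = L/2.
u² = 4·sin²(4*π·x) and (u')² = 64*π^2·cos²(4*π·x), and each of sin², cos² integrates to L/2 = 1/4 over (0, 1/2).
∫_0^1/2 u² dx = 1, so ||u||_L² = 1.
∫_0^1/2 (u')² dx = 16*π^2, so ||u'||_L² = 4*π.
Ratio ||u||_L² / ||u'||_L² = 1/(4*π).
Sharp Poincaré constant on H^1_0(0, 1/2) is C_P = L/π = 1/(2*π), achieved by sin(2*π·x).
This is the k = 2 harmonic; the ratio L/(kπ) is strictly less than C_P = L/π, consistent with the sharp inequality ||u||_L² ≤ C_P ||u'||_L².


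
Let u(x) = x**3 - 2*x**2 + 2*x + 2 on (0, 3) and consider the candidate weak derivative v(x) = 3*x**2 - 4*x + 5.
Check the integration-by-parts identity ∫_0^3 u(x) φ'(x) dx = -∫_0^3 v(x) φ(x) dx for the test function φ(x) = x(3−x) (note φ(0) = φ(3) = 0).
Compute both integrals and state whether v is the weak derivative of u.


LHS = -369/20, RHS = -639/20. No, v is not the weak derivative of u.

u(x) = x**3 - 2*x**2 + 2*x + 2, classical derivative u'(x) = 3*x**2 - 4*x + 2.
φ(x) = x(3−x), so φ'(x) = 3 - 2*x.
Note φ(0) = φ(3) = 0, so the boundary term u·φ vanishes.
LHS = ∫_0^3 u(x) φ'(x) dx = ∫_0^3 (-2*x^4 + 7*x^3 - 10*x^2 + 2*x + 6) dx. Term by term:
  ∫_0^3 -2*x^4 dx = -486/5;  ∫_0^3 7*x^3 dx = 567/4;  ∫_0^3 -10*x^2 dx = -90;
  ∫_0^3 2*x dx = 9;  ∫_0^3 6 dx = 18.
Sum: -486/5 + 567/4 − 90 + 9 + 18 = -369/20.
So LHS = -369/20.
∫_0^3 v(x) φ(x) dx = ∫_0^3 (-3*x^4 + 13*x^3 - 17*x^2 + 15*x) dx. Term by term:
  ∫_0^3 -3*x^4 dx = -729/5;  ∫_0^3 13*x^3 dx = 1053/4;  ∫_0^3 -17*x^2 dx = -153;
  ∫_0^3 15*x dx = 135/2.
Sum: -729/5 + 1053/4 − 153 + 135/2 = 639/20.
So RHS = -∫_0^3 v(x) φ(x) dx = -639/20.
LHS − RHS = 27/2 ≠ 0, so the identity fails.
(For a valid weak derivative the identity must hold for EVERY test function, in particular this one. The failure shows v is NOT the weak derivative of u.)
Correct weak derivative would be u'(x) = 3*x**2 - 4*x + 2.


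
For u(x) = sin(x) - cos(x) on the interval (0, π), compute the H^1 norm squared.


||u||_{H^1(0,π)}^2 = 2*π

u'(x) = sin(x) + cos(x).
Expand u² and (u')² and integrate term by term on (0, π), using: for integers n ≥ 1, ∫_0^π sin²(nx) dx = ∫_0^π cos²(nx) dx = π/2; for n ≠ n', ∫_0^π sin(nx)sin(n'x) dx = ∫_0^π cos(nx)cos(n'x) dx = 0; and by product-to-sum, ∫_0^π sin(nx)cos(n'x) dx = ½∫_0^π [sin((n+n')x) + sin((n−n')x)] dx, which is 0 when n+n' is even and 2n/(n²−n'²) when n+n' is odd (it need not vanish on (0, π)).
  u² squared terms: (-1)²·∫cos(x)² dx = 1·π/2 = π/2;  (1)²·∫sin(x)² dx = 1·π/2 = π/2.
  u² cross terms: 2·(-1)·(1)·∫cos(x)·sin(x) dx = -2·(0) = 0.
  So ∫_0^π u² dx = π/2 + π/2 + 0 = π.
  (u')² squared terms: (1)²·∫cos(x)² dx = 1·π/2 = π/2;  (1)²·∫sin(x)² dx = 1·π/2 = π/2.
  (u')² cross terms: 2·(1)·(1)·∫cos(x)·sin(x) dx = 2·(0) = 0.
  So ∫_0^π (u')² dx = π/2 + π/2 + 0 = π.
||u||_{H^1}^2 = (π) + (π) = 2*π.


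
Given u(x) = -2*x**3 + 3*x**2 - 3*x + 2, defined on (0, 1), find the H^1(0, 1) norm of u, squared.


||u||_{H^1}^2 = 383/70

The H^1 norm (squared) on an interval (0, L) is
  ||u||_{H^1}^2 = ∫_0^L u(x)^2 dx + ∫_0^L u'(x)^2 dx.
Compute u'(x) = -6*x**2 + 6*x - 3.
Then u(x)^2 = 4*x**6 - 12*x**5 + 21*x**4 - 26*x**3 + 21*x**2 - 12*x + 4 and u'(x)^2 = 36*x**4 - 72*x**3 + 72*x**2 - 36*x + 9.
Integrate each monomial from 0 to 1 using ∫_0^1 c·x^n dx = c·1^(n+1)/(n+1):
  ∫_0^1 u(x)^2 dx = ∫_0^1 (4*x^6 - 12*x^5 + 21*x^4 - 26*x^3 + 21*x^2 - 12*x + 4) dx. Term by term:
    ∫_0^1 4*x^6 dx = 4/7;  ∫_0^1 -12*x^5 dx = -2;  ∫_0^1 21*x^4 dx = 21/5;
    ∫_0^1 -26*x^3 dx = -13/2;  ∫_0^1 21*x^2 dx = 7;  ∫_0^1 -12*x dx = -6;
    ∫_0^1 4 dx = 4.
  Sum: 4/7 − 2 + 21/5 − 13/2 + 7 − 6 + 4 = 89/70.
  ∫_0^1 u'(x)^2 dx = ∫_0^1 (36*x^4 - 72*x^3 + 72*x^2 - 36*x + 9) dx. Term by term:
    ∫_0^1 36*x^4 dx = 36/5;  ∫_0^1 -72*x^3 dx = -18;  ∫_0^1 72*x^2 dx = 24;
    ∫_0^1 -36*x dx = -18;  ∫_0^1 9 dx = 9.
  Sum: 36/5 − 18 + 24 − 18 + 9 = 21/5.
Adding: ||u||_{H^1}^2 = 89/70 + 21/5 = 383/70.


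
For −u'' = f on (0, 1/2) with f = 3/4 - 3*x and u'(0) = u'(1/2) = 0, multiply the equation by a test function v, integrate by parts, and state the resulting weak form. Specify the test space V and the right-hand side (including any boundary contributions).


V = H^1(0, 1/2) (no boundary constraint on v; u is determined up to an additive constant); weak form: ∫_0^1/2 u'v' dx = ∫_0^1/2 (3/4 - 3*x) v dx for all v ∈ V.

Multiply both sides by a test function v and integrate from 0 to 1/2:
  ∫_0^1/2 −u''(x) v(x) dx = ∫_0^1/2 f(x) v(x) dx.
Integrate the LHS by parts once:
  ∫_0^1/2 −u'' v dx = −[u'(x) v(x)]_0^1/2 + ∫_0^1/2 u'(x) v'(x) dx.
Thus ∫_0^1/2 u'(x) v'(x) dx = ∫_0^1/2 f(x) v(x) dx + [u'(x) v(x)]_0^1/2.
Choose V so that boundary terms are either known or forced to vanish.
u has homogeneous Neumann: u'(0) = u'(1/2) = 0. So [u' v]_0^1/2 = 0·v(1/2) − 0·v(0) = 0 for any v; take V = H^1(0, 1/2).
Weak formulation: find u (satisfying any essential BC) such that ∫_0^1/2 u'(x) v'(x) dx = ∫_0^1/2 f v dx for all v ∈ V (homogeneous Neumann, so boundary terms vanish).
Substituting f(x) = 3/4 - 3*x, the right-hand side is ∫_0^1/2 (3/4 - 3*x) v dx.
Compatibility check (pure Neumann): taking v ≡ 1 ∈ V gives 0 = ∫_0^1/2 f dx + (0) − (0), i.e. ∫_0^1/2 f dx must equal u'(0) − u'(1/2) = 0. Indeed ∫_0^1/2 (3/4 - 3*x) dx = 0, so the data are compatible. The solution is then unique only up to an additive constant (fix it e.g. by requiring ∫_0^1/2 u dx = 0).


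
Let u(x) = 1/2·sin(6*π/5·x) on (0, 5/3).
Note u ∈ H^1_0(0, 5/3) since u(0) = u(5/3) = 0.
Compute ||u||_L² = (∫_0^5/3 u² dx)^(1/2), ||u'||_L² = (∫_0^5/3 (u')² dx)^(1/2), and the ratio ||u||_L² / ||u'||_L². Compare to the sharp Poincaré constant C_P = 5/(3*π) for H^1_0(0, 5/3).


||u||_L² / ||u'||_L² = 5/(6*π) < C_P = 5/(3*π).

u(x) = 1/2·sin(6*π/5·x), so u'(x) = 3*π*cos(6*π*x/5)/5.
Writing u(x) = A·sin(kπx/L) with A = 1/2 and k = 2, use ∫_0^L sin²(kπx/L) dx = L/2 and ∫_0^L cos²(kπx/L) dx = L/2.
u² = 1/4·sin²(6*π/5·x) and (u')² = 9*π^2/25·cos²(6*π/5·x), and each of sin², cos² integrates to L/2 = 5/6 over (0, 5/3).
∫_0^5/3 u² dx = 5/24, so ||u||_L² = sqrt(30)/12.
∫_0^5/3 (u')² dx = 3*π^2/10, so ||u'||_L² = sqrt(30)*π/10.
Ratio ||u||_L² / ||u'||_L² = 5/(6*π).
Sharp Poincaré constant on H^1_0(0, 5/3) is C_P = L/π = 5/(3*π), achieved by sin(3*π/5·x).
This is the k = 2 harmonic; the ratio L/(kπ) is strictly less than C_P = L/π, consistent with the sharp inequality ||u||_L² ≤ C_P ||u'||_L².


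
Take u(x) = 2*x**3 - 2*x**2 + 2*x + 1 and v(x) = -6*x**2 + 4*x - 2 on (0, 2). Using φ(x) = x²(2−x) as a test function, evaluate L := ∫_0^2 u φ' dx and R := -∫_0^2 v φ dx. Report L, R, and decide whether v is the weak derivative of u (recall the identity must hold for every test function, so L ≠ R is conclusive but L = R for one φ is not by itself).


LHS = -136/15, RHS = 136/15. No, v is not the weak derivative of u.

u(x) = 2*x**3 - 2*x**2 + 2*x + 1, classical derivative u'(x) = 6*x**2 - 4*x + 2.
φ(x) = x²(2−x), so φ'(x) = x*(4 - 3*x).
Note φ(0) = φ(2) = 0, so the boundary term u·φ vanishes.
LHS = ∫_0^2 u(x) φ'(x) dx = ∫_0^2 (-6*x^5 + 14*x^4 - 14*x^3 + 5*x^2 + 4*x) dx. Term by term:
  ∫_0^2 -6*x^5 dx = -64;  ∫_0^2 14*x^4 dx = 448/5;  ∫_0^2 -14*x^3 dx = -56;
  ∫_0^2 5*x^2 dx = 40/3;  ∫_0^2 4*x dx = 8.
Sum: -64 + 448/5 − 56 + 40/3 + 8 = -136/15.
So LHS = -136/15.
∫_0^2 v(x) φ(x) dx = ∫_0^2 (6*x^5 - 16*x^4 + 10*x^3 - 4*x^2) dx. Term by term:
  ∫_0^2 6*x^5 dx = 64;  ∫_0^2 -16*x^4 dx = -512/5;  ∫_0^2 10*x^3 dx = 40;
  ∫_0^2 -4*x^2 dx = -32/3.
Sum: 64 − 512/5 + 40 − 32/3 = -136/15.
So RHS = -∫_0^2 v(x) φ(x) dx = 136/15.
LHS − RHS = -272/15 ≠ 0, so the identity fails.
(For a valid weak derivative the identity must hold for EVERY test function, in particular this one. The failure shows v is NOT the weak derivative of u.)
Correct weak derivative would be u'(x) = 6*x**2 - 4*x + 2.


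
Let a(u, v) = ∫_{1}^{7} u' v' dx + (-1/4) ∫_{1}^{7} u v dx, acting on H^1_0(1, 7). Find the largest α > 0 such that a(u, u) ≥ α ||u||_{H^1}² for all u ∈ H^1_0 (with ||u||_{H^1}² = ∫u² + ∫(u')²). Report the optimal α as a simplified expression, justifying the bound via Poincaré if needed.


α = (-9 + π^2)/(π^2 + 36)

Coercivity of a(·,·) on H^1_0(1, 7) means a(u, u) ≥ α ||u||_{H^1}² for every u ∈ H^1_0.
The interval has length L = 6, and Poincaré/coercivity depend only on L. Here a(u, u) = ∫(u')² + (-1/4)·∫u².
Here c = -1/4 < 0 with |c| < (π/L)² = π^2/36, so coercivity still holds. The condition a(u,u) ≥ α||u||_{H^1}² reads (1−α)∫(u')² ≥ (α−c)∫u². Any admissible α is ≤ 1 (rapidly oscillating u have ∫u²/∫(u')² → 0), and α = 1 would force 0 ≥ (1−c)∫u², impossible since c < 1; so 1−α > 0. By the sharp Poincaré inequality on H^1_0 of an interval of length L, ∫(u')² ≥ (π/L)²∫u² with equality for the first sine mode sin(π(x−x₀)/L) (x₀ the left endpoint), so the inequality holds for all u iff (1−α)(π/L)² ≥ α − c, i.e. α ≤ ((π/L)² + c)/((π/L)² + 1) = (1 + c(L/π)²)/(1 + (L/π)²). (Direct route, valid since c ≤ 0: Poincaré gives c∫u² ≥ c(L/π)²∫(u')², so a(u,u) ≥ (1 + c(L/π)²)∫(u')², while ||u||_{H^1}² ≤ (1 + (L/π)²)∫(u')²; dividing yields the same α.) With (π/L)² = π^2/36 and c = -1/4, the largest admissible constant is α = ((π/L)² + c)/((π/L)² + 1).
Simplifying, α = (-9 + π^2)/(π^2 + 36).


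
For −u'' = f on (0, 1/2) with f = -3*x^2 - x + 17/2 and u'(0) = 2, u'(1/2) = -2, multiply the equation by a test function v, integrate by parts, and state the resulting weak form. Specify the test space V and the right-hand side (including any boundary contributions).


V = H^1(0, 1/2) (v unrestricted at boundary; u is determined up to an additive constant); weak form: ∫_0^1/2 u'v' dx = ∫_0^1/2 (-3*x^2 - x + 17/2) v dx − 2·v(1/2) − 2·v(0) for all v ∈ V.

Multiply both sides by a test function v and integrate from 0 to 1/2:
  ∫_0^1/2 −u''(x) v(x) dx = ∫_0^1/2 f(x) v(x) dx.
Integrate the LHS by parts once:
  ∫_0^1/2 −u'' v dx = −[u'(x) v(x)]_0^1/2 + ∫_0^1/2 u'(x) v'(x) dx.
Thus ∫_0^1/2 u'(x) v'(x) dx = ∫_0^1/2 f(x) v(x) dx + [u'(x) v(x)]_0^1/2.
Choose V so that boundary terms are either known or forced to vanish.
u has inhomogeneous Neumann u'(0) = 2, u'(1/2) = -2. [u' v]_0^1/2 = (-2)·v(1/2) − (2)·v(0) = − 2·v(1/2) − 2·v(0). Take V = H^1(0, 1/2); boundary term becomes part of RHS.
Weak formulation: find u (satisfying any essential BC) such that ∫_0^1/2 u'(x) v'(x) dx = ∫_0^1/2 f v dx − 2·v(1/2) − 2·v(0) for all v ∈ V (Neumann data are natural BCs: they enter the RHS as boundary terms).
Substituting f(x) = -3*x^2 - x + 17/2, the right-hand side is ∫_0^1/2 (-3*x^2 - x + 17/2) v dx − 2·v(1/2) − 2·v(0).
Compatibility check (pure Neumann): taking v ≡ 1 ∈ V gives 0 = ∫_0^1/2 f dx + (-2) − (2), i.e. ∫_0^1/2 f dx must equal u'(0) − u'(1/2) = 4. Indeed ∫_0^1/2 (-3*x^2 - x + 17/2) dx = 4, so the data are compatible. The solution is then unique only up to an additive constant (fix it e.g. by requiring ∫_0^1/2 u dx = 0).


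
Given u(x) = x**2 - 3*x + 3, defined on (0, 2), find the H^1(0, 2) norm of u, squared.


||u||_{H^1}^2 = 136/15

The H^1 norm (squared) on an interval (0, L) is
  ||u||_{H^1}^2 = ∫_0^L u(x)^2 dx + ∫_0^L u'(x)^2 dx.
Compute u'(x) = 2*x - 3.
Then u(x)^2 = x**4 - 6*x**3 + 15*x**2 - 18*x + 9 and u'(x)^2 = 4*x**2 - 12*x + 9.
Integrate each monomial from 0 to 2 using ∫_0^2 c·x^n dx = c·2^(n+1)/(n+1):
  ∫_0^2 u(x)^2 dx = ∫_0^2 (x^4 - 6*x^3 + 15*x^2 - 18*x + 9) dx. Term by term:
    ∫_0^2 x^4 dx = 32/5;  ∫_0^2 -6*x^3 dx = -24;  ∫_0^2 15*x^2 dx = 40;
    ∫_0^2 -18*x dx = -36;  ∫_0^2 9 dx = 18.
  Sum: 32/5 − 24 + 40 − 36 + 18 = 22/5.
  ∫_0^2 u'(x)^2 dx = ∫_0^2 (4*x^2 - 12*x + 9) dx. Term by term:
    ∫_0^2 4*x^2 dx = 32/3;  ∫_0^2 -12*x dx = -24;  ∫_0^2 9 dx = 18.
  Sum: 32/3 − 24 + 18 = 14/3.
Adding: ||u||_{H^1}^2 = 22/5 + 14/3 = 136/15.


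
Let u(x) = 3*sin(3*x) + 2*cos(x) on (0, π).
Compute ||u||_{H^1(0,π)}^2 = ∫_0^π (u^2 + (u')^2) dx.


||u||_{H^1(0,π)}^2 = 49*π

u'(x) = -2*sin(x) + 9*cos(3*x).
Expand u² and (u')² and integrate term by term on (0, π), using: for integers n ≥ 1, ∫_0^π sin²(nx) dx = ∫_0^π cos²(nx) dx = π/2; for n ≠ n', ∫_0^π sin(nx)sin(n'x) dx = ∫_0^π cos(nx)cos(n'x) dx = 0; and by product-to-sum, ∫_0^π sin(nx)cos(n'x) dx = ½∫_0^π [sin((n+n')x) + sin((n−n')x)] dx, which is 0 when n+n' is even and 2n/(n²−n'²) when n+n' is odd (it need not vanish on (0, π)).
  u² squared terms: (2)²·∫cos(x)² dx = 4·π/2 = 2*π;  (3)²·∫sin(3x)² dx = 9·π/2 = 9*π/2.
  u² cross terms: 2·(2)·(3)·∫cos(x)·sin(3x) dx = 12·(0) = 0.
  So ∫_0^π u² dx = 2*π + 9*π/2 + 0 = 13*π/2.
  (u')² squared terms: (-2)²·∫sin(x)² dx = 4·π/2 = 2*π;  (9)²·∫cos(3x)² dx = 81·π/2 = 81*π/2.
  (u')² cross terms: 2·(-2)·(9)·∫sin(x)·cos(3x) dx = -36·(0) = 0.
  So ∫_0^π (u')² dx = 2*π + 81*π/2 + 0 = 85*π/2.
||u||_{H^1}^2 = (13*π/2) + (85*π/2) = 49*π.


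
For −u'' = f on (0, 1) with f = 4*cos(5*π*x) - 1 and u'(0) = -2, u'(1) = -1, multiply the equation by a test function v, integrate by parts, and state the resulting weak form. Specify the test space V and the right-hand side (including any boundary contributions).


V = H^1(0, 1) (v unrestricted at boundary; u is determined up to an additive constant); weak form: ∫_0^1 u'v' dx = ∫_0^1 (4*cos(5*π*x) - 1) v dx − v(1) + 2·v(0) for all v ∈ V.

Multiply both sides by a test function v and integrate from 0 to 1:
  ∫_0^1 −u''(x) v(x) dx = ∫_0^1 f(x) v(x) dx.
Integrate the LHS by parts once:
  ∫_0^1 −u'' v dx = −[u'(x) v(x)]_0^1 + ∫_0^1 u'(x) v'(x) dx.
Thus ∫_0^1 u'(x) v'(x) dx = ∫_0^1 f(x) v(x) dx + [u'(x) v(x)]_0^1.
Choose V so that boundary terms are either known or forced to vanish.
u has inhomogeneous Neumann u'(0) = -2, u'(1) = -1. [u' v]_0^1 = (-1)·v(1) − (-2)·v(0) = − v(1) + 2·v(0). Take V = H^1(0, 1); boundary term becomes part of RHS.
Weak formulation: find u (satisfying any essential BC) such that ∫_0^1 u'(x) v'(x) dx = ∫_0^1 f v dx − v(1) + 2·v(0) for all v ∈ V (Neumann data are natural BCs: they enter the RHS as boundary terms).
Substituting f(x) = 4*cos(5*π*x) - 1, the right-hand side is ∫_0^1 (4*cos(5*π*x) - 1) v dx − v(1) + 2·v(0).
Compatibility check (pure Neumann): taking v ≡ 1 ∈ V gives 0 = ∫_0^1 f dx + (-1) − (-2), i.e. ∫_0^1 f dx must equal u'(0) − u'(1) = -1. Indeed ∫_0^1 (4*cos(5*π*x) - 1) dx = -1, so the data are compatible. The solution is then unique only up to an additive constant (fix it e.g. by requiring ∫_0^1 u dx = 0).


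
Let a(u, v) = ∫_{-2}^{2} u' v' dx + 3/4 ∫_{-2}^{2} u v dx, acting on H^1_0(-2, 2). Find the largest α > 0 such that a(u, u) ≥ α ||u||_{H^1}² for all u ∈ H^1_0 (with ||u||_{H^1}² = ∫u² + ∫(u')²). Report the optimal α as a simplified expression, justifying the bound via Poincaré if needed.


α = (π^2 + 12)/(π^2 + 16)

Coercivity of a(·,·) on H^1_0(-2, 2) means a(u, u) ≥ α ||u||_{H^1}² for every u ∈ H^1_0.
The interval has length L = 4, and Poincaré/coercivity depend only on L. Here a(u, u) = ∫(u')² + (3/4)·∫u².
Here 0 < c = 3/4 < 1. The condition a(u,u) ≥ α||u||_{H^1}² reads (1−α)∫(u')² ≥ (α−c)∫u². Any admissible α is ≤ 1 (rapidly oscillating u have ∫u²/∫(u')² → 0), and α = 1 would force 0 ≥ (1−c)∫u², impossible since c < 1; so 1−α > 0. By the sharp Poincaré inequality on H^1_0 of an interval of length L, ∫(u')² ≥ (π/L)²∫u² with equality for the first sine mode sin(π(x−x₀)/L) (x₀ the left endpoint), so the inequality holds for all u iff (1−α)(π/L)² ≥ α − c, i.e. α ≤ ((π/L)² + c)/((π/L)² + 1) = (1 + c(L/π)²)/(1 + (L/π)²). With (π/L)² = π^2/16 and c = 3/4, the largest admissible constant is α = ((π/L)² + c)/((π/L)² + 1).
Simplifying, α = (π^2 + 12)/(π^2 + 16).


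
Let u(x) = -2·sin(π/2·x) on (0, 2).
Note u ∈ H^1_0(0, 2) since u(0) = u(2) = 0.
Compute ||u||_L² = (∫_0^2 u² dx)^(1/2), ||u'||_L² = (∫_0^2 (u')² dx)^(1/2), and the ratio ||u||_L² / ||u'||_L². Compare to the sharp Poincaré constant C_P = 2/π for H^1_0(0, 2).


||u||_L² / ||u'||_L² = 2/π = C_P.

u(x) = -2·sin(π/2·x), so u'(x) = -π*cos(π*x/2).
Writing u(x) = A·sin(kπx/L) with A = -2 and k = 1, use ∫_0^L sin²(kπx/L) dx = L/2 and ∫_0^L cos²(kπx/L) dx = L/2.
u² = 4·sin²(π/2·x) and (u')² = π^2·cos²(π/2·x), and each of sin², cos² integrates to L/2 = 1 over (0, 2).
∫_0^2 u² dx = 4, so ||u||_L² = 2.
∫_0^2 (u')² dx = π^2, so ||u'||_L² = π.
Ratio ||u||_L² / ||u'||_L² = 2/π.
Sharp Poincaré constant on H^1_0(0, 2) is C_P = L/π = 2/π, achieved by sin(π/2·x).
This is the k = 1 eigenfunction (up to amplitude), so the ratio equals the sharp Poincaré constant exactly.


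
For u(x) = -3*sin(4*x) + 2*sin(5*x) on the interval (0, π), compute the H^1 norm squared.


||u||_{H^1(0,π)}^2 = 257*π/2

u'(x) = -12*cos(4*x) + 10*cos(5*x).
Expand u² and (u')² and integrate term by term on (0, π), using: for integers n ≥ 1, ∫_0^π sin²(nx) dx = ∫_0^π cos²(nx) dx = π/2; for n ≠ n', ∫_0^π sin(nx)sin(n'x) dx = ∫_0^π cos(nx)cos(n'x) dx = 0; and by product-to-sum, ∫_0^π sin(nx)cos(n'x) dx = ½∫_0^π [sin((n+n')x) + sin((n−n')x)] dx, which is 0 when n+n' is even and 2n/(n²−n'²) when n+n' is odd (it need not vanish on (0, π)).
  u² squared terms: (-3)²·∫sin(4x)² dx = 9·π/2 = 9*π/2;  (2)²·∫sin(5x)² dx = 4·π/2 = 2*π.
  u² cross terms: 2·(-3)·(2)·∫sin(4x)·sin(5x) dx = -12·(0) = 0.
  So ∫_0^π u² dx = 9*π/2 + 2*π + 0 = 13*π/2.
  (u')² squared terms: (-12)²·∫cos(4x)² dx = 144·π/2 = 72*π;  (10)²·∫cos(5x)² dx = 100·π/2 = 50*π.
  (u')² cross terms: 2·(-12)·(10)·∫cos(4x)·cos(5x) dx = -240·(0) = 0.
  So ∫_0^π (u')² dx = 72*π + 50*π + 0 = 122*π.
||u||_{H^1}^2 = (13*π/2) + (122*π) = 257*π/2.


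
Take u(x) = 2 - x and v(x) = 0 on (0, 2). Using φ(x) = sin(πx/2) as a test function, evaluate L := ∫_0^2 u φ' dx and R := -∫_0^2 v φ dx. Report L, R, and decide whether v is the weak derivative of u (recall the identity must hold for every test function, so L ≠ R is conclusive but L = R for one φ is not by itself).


LHS = 4/π, RHS = 0. No, v is not the weak derivative of u.

u(x) = 2 - x, classical derivative u'(x) = -1.
φ(x) = sin(πx/2), so φ'(x) = π*cos(π*x/2)/2.
Note φ(0) = φ(2) = 0, so the boundary term u·φ vanishes.
LHS = ∫_0^2 u(x) φ'(x) dx = ∫_0^2 (-π*x*cos(π*x/2)/2 + π*cos(π*x/2)) dx. Term by term:
  ∫_0^2 π*cos(π*x/2) dx = 0;  ∫_0^2 -π*x*cos(π*x/2)/2 dx = 4/π.
Sum: 0 + 4/π = 4/π.
So LHS = 4/π.
∫_0^2 v(x) φ(x) dx = ∫_0^2 (0) dx. Term by term:
  ∫_0^2 0 dx = 0.
So RHS = -∫_0^2 v(x) φ(x) dx = 0.
LHS − RHS = 4/π ≠ 0, so the identity fails.
(For a valid weak derivative the identity must hold for EVERY test function, in particular this one. The failure shows v is NOT the weak derivative of u.)
Correct weak derivative would be u'(x) = -1.


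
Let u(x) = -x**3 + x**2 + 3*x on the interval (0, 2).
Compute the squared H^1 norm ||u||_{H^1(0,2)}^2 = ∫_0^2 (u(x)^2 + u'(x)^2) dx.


||u||_{H^1}^2 = 2858/105

The H^1 norm (squared) on an interval (0, L) is
  ||u||_{H^1}^2 = ∫_0^L u(x)^2 dx + ∫_0^L u'(x)^2 dx.
Compute u'(x) = -3*x**2 + 2*x + 3.
Then u(x)^2 = x**6 - 2*x**5 - 5*x**4 + 6*x**3 + 9*x**2 and u'(x)^2 = 9*x**4 - 12*x**3 - 14*x**2 + 12*x + 9.
Integrate each monomial from 0 to 2 using ∫_0^2 c·x^n dx = c·2^(n+1)/(n+1):
  ∫_0^2 u(x)^2 dx = ∫_0^2 (x^6 - 2*x^5 - 5*x^4 + 6*x^3 + 9*x^2) dx. Term by term:
    ∫_0^2 x^6 dx = 128/7;  ∫_0^2 -2*x^5 dx = -64/3;  ∫_0^2 -5*x^4 dx = -32;
    ∫_0^2 6*x^3 dx = 24;  ∫_0^2 9*x^2 dx = 24.
  Sum: 128/7 − 64/3 − 32 + 24 + 24 = 272/21.
  ∫_0^2 u'(x)^2 dx = ∫_0^2 (9*x^4 - 12*x^3 - 14*x^2 + 12*x + 9) dx. Term by term:
    ∫_0^2 9*x^4 dx = 288/5;  ∫_0^2 -12*x^3 dx = -48;  ∫_0^2 -14*x^2 dx = -112/3;
    ∫_0^2 12*x dx = 24;  ∫_0^2 9 dx = 18.
  Sum: 288/5 − 48 − 112/3 + 24 + 18 = 214/15.
Adding: ||u||_{H^1}^2 = 272/21 + 214/15 = 2858/105.


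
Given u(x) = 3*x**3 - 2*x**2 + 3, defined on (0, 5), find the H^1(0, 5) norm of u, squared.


||u||_{H^1}^2 = 4792015/42

The H^1 norm (squared) on an interval (0, L) is
  ||u||_{H^1}^2 = ∫_0^L u(x)^2 dx + ∫_0^L u'(x)^2 dx.
Compute u'(x) = 9*x**2 - 4*x.
Then u(x)^2 = 9*x**6 - 12*x**5 + 4*x**4 + 18*x**3 - 12*x**2 + 9 and u'(x)^2 = 81*x**4 - 72*x**3 + 16*x**2.
Integrate each monomial from 0 to 5 using ∫_0^5 c·x^n dx = c·5^(n+1)/(n+1):
  ∫_0^5 u(x)^2 dx = ∫_0^5 (9*x^6 - 12*x^5 + 4*x^4 + 18*x^3 - 12*x^2 + 9) dx. Term by term:
    ∫_0^5 9*x^6 dx = 703125/7;  ∫_0^5 -12*x^5 dx = -31250;  ∫_0^5 4*x^4 dx = 2500;
    ∫_0^5 18*x^3 dx = 5625/2;  ∫_0^5 -12*x^2 dx = -500;  ∫_0^5 9 dx = 45.
  Sum: 703125/7 − 31250 + 2500 + 5625/2 − 500 + 45 = 1036755/14.
  ∫_0^5 u'(x)^2 dx = ∫_0^5 (81*x^4 - 72*x^3 + 16*x^2) dx. Term by term:
    ∫_0^5 81*x^4 dx = 50625;  ∫_0^5 -72*x^3 dx = -11250;  ∫_0^5 16*x^2 dx = 2000/3.
  Sum: 50625 − 11250 + 2000/3 = 120125/3.
Adding: ||u||_{H^1}^2 = 1036755/14 + 120125/3 = 4792015/42.


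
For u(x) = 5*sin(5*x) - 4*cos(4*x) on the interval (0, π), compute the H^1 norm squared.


||u||_{H^1(0,π)}^2 = -6800/9 + 461*π

u'(x) = 16*sin(4*x) + 25*cos(5*x).
Expand u² and (u')² and integrate term by term on (0, π), using: for integers n ≥ 1, ∫_0^π sin²(nx) dx = ∫_0^π cos²(nx) dx = π/2; for n ≠ n', ∫_0^π sin(nx)sin(n'x) dx = ∫_0^π cos(nx)cos(n'x) dx = 0; and by product-to-sum, ∫_0^π sin(nx)cos(n'x) dx = ½∫_0^π [sin((n+n')x) + sin((n−n')x)] dx, which is 0 when n+n' is even and 2n/(n²−n'²) when n+n' is odd (it need not vanish on (0, π)).
  u² squared terms: (-4)²·∫cos(4x)² dx = 16·π/2 = 8*π;  (5)²·∫sin(5x)² dx = 25·π/2 = 25*π/2.
  u² cross terms: 2·(-4)·(5)·∫cos(4x)·sin(5x) dx = -40·(10/9) = -400/9.
  So ∫_0^π u² dx = 8*π + 25*π/2 − 400/9 = -400/9 + 41*π/2.
  (u')² squared terms: (16)²·∫sin(4x)² dx = 256·π/2 = 128*π;  (25)²·∫cos(5x)² dx = 625·π/2 = 625*π/2.
  (u')² cross terms: 2·(16)·(25)·∫sin(4x)·cos(5x) dx = 800·(-8/9) = -6400/9.
  So ∫_0^π (u')² dx = 128*π + 625*π/2 − 6400/9 = -6400/9 + 881*π/2.
||u||_{H^1}^2 = (-400/9 + 41*π/2) + (-6400/9 + 881*π/2) = -6800/9 + 461*π.


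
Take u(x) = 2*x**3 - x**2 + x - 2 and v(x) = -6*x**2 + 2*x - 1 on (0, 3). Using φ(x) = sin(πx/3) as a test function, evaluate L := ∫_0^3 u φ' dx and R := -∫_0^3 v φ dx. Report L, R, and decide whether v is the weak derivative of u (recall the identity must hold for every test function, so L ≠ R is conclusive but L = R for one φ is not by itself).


LHS = -150/π + 648/π^3, RHS = -648/π^3 + 150/π. No, v is not the weak derivative of u.

u(x) = 2*x**3 - x**2 + x - 2, classical derivative u'(x) = 6*x**2 - 2*x + 1.
φ(x) = sin(πx/3), so φ'(x) = π*cos(π*x/3)/3.
Note φ(0) = φ(3) = 0, so the boundary term u·φ vanishes.
LHS = ∫_0^3 u(x) φ'(x) dx = ∫_0^3 (2*π*x^3*cos(π*x/3)/3 - π*x^2*cos(π*x/3)/3 + π*x*cos(π*x/3)/3 - 2*π*cos(π*x/3)/3) dx. Term by term:
  ∫_0^3 -2*π*cos(π*x/3)/3 dx = 0;  ∫_0^3 -π*x^2*cos(π*x/3)/3 dx = 18/π;  ∫_0^3 π*x*cos(π*x/3)/3 dx = -6/π;
  ∫_0^3 2*π*x^3*cos(π*x/3)/3 dx = -162/π + 648/π^3.
Sum: 0 + 18/π − 6/π + -162/π + 648/π^3 = -150/π + 648/π^3.
So LHS = -150/π + 648/π^3.
∫_0^3 v(x) φ(x) dx = ∫_0^3 (-6*x^2*sin(π*x/3) + 2*x*sin(π*x/3) - sin(π*x/3)) dx. Term by term:
  ∫_0^3 -sin(π*x/3) dx = -6/π;  ∫_0^3 -6*x^2*sin(π*x/3) dx = -162/π + 648/π^3;  ∫_0^3 2*x*sin(π*x/3) dx = 18/π.
Sum: -6/π + -162/π + 648/π^3 + 18/π = -150/π + 648/π^3.
So RHS = -∫_0^3 v(x) φ(x) dx = -648/π^3 + 150/π.
LHS − RHS = -300/π + 1296/π^3 ≠ 0, so the identity fails.
(For a valid weak derivative the identity must hold for EVERY test function, in particular this one. The failure shows v is NOT the weak derivative of u.)
Correct weak derivative would be u'(x) = 6*x**2 - 2*x + 1.


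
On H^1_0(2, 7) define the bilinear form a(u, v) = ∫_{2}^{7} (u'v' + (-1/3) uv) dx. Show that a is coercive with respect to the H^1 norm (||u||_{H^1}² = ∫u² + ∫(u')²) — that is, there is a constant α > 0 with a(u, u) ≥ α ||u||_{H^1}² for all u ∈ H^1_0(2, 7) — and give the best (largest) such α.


α = (-25/3 + π^2)/(π^2 + 25)

Coercivity of a(·,·) on H^1_0(2, 7) means a(u, u) ≥ α ||u||_{H^1}² for every u ∈ H^1_0.
The interval has length L = 5, and Poincaré/coercivity depend only on L. Here a(u, u) = ∫(u')² + (-1/3)·∫u².
Here c = -1/3 < 0 with |c| < (π/L)² = π^2/25, so coercivity still holds. The condition a(u,u) ≥ α||u||_{H^1}² reads (1−α)∫(u')² ≥ (α−c)∫u². Any admissible α is ≤ 1 (rapidly oscillating u have ∫u²/∫(u')² → 0), and α = 1 would force 0 ≥ (1−c)∫u², impossible since c < 1; so 1−α > 0. By the sharp Poincaré inequality on H^1_0 of an interval of length L, ∫(u')² ≥ (π/L)²∫u² with equality for the first sine mode sin(π(x−x₀)/L) (x₀ the left endpoint), so the inequality holds for all u iff (1−α)(π/L)² ≥ α − c, i.e. α ≤ ((π/L)² + c)/((π/L)² + 1) = (1 + c(L/π)²)/(1 + (L/π)²). (Direct route, valid since c ≤ 0: Poincaré gives c∫u² ≥ c(L/π)²∫(u')², so a(u,u) ≥ (1 + c(L/π)²)∫(u')², while ||u||_{H^1}² ≤ (1 + (L/π)²)∫(u')²; dividing yields the same α.) With (π/L)² = π^2/25 and c = -1/3, the largest admissible constant is α = ((π/L)² + c)/((π/L)² + 1).
Simplifying, α = (-25/3 + π^2)/(π^2 + 25).


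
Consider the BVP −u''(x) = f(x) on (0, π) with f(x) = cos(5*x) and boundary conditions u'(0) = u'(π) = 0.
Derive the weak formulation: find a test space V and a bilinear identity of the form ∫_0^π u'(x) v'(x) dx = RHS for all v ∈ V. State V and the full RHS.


V = H^1(0, π) (no boundary constraint on v; u is determined up to an additive constant); weak form: ∫_0^π u'v' dx = ∫_0^π (cos(5*x)) v dx for all v ∈ V.

Multiply both sides by a test function v and integrate from 0 to π:
  ∫_0^π −u''(x) v(x) dx = ∫_0^π f(x) v(x) dx.
Integrate the LHS by parts once:
  ∫_0^π −u'' v dx = −[u'(x) v(x)]_0^π + ∫_0^π u'(x) v'(x) dx.
Thus ∫_0^π u'(x) v'(x) dx = ∫_0^π f(x) v(x) dx + [u'(x) v(x)]_0^π.
Choose V so that boundary terms are either known or forced to vanish.
u has homogeneous Neumann: u'(0) = u'(π) = 0. So [u' v]_0^π = 0·v(π) − 0·v(0) = 0 for any v; take V = H^1(0, π).
Weak formulation: find u (satisfying any essential BC) such that ∫_0^π u'(x) v'(x) dx = ∫_0^π f v dx for all v ∈ V (homogeneous Neumann, so boundary terms vanish).
Substituting f(x) = cos(5*x), the right-hand side is ∫_0^π (cos(5*x)) v dx.
Compatibility check (pure Neumann): taking v ≡ 1 ∈ V gives 0 = ∫_0^π f dx + (0) − (0), i.e. ∫_0^π f dx must equal u'(0) − u'(π) = 0. Indeed ∫_0^π (cos(5*x)) dx = 0, so the data are compatible. The solution is then unique only up to an additive constant (fix it e.g. by requiring ∫_0^π u dx = 0).


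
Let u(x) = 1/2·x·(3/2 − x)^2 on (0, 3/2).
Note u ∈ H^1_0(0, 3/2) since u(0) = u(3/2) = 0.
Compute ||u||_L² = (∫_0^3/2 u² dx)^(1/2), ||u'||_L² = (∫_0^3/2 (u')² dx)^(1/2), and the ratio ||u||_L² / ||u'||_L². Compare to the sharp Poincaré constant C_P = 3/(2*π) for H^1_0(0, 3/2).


||u||_L² / ||u'||_L² = 3*sqrt(14)/28 < C_P = 3/(2*π).

u(x) = 1/2·x·(3/2 − x)^2, so u'(x) = 3*x^2/2 - 3*x + 9/8.
u(x) = 1/2·x·(3/2 − x)^2 vanishes at x = 0 and x = 3/2, so u ∈ H^1_0(0, 3/2). Differentiate via the product rule and integrate the resulting polynomials term by term.
  ∫_0^3/2 u² dx = ∫_0^3/2 (x^6/4 - 3*x^5/2 + 27*x^4/8 - 27*x^3/8 + 81*x^2/64) dx. Term by term:
    ∫_0^3/2 x^6/4 dx = 2187/3584;  ∫_0^3/2 -3*x^5/2 dx = -729/256;  ∫_0^3/2 27*x^4/8 dx = 6561/1280;
    ∫_0^3/2 -27*x^3/8 dx = -2187/512;  ∫_0^3/2 81*x^2/64 dx = 729/512.
  Sum: 2187/3584 − 729/256 + 6561/1280 − 2187/512 + 729/512 = 729/17920.
  ∫_0^3/2 (u')² dx = ∫_0^3/2 (9*x^4/4 - 9*x^3 + 99*x^2/8 - 27*x/4 + 81/64) dx. Term by term:
    ∫_0^3/2 9*x^4/4 dx = 2187/640;  ∫_0^3/2 -9*x^3 dx = -729/64;  ∫_0^3/2 99*x^2/8 dx = 891/64;
    ∫_0^3/2 -27*x/4 dx = -243/32;  ∫_0^3/2 81/64 dx = 243/128.
  Sum: 2187/640 − 729/64 + 891/64 − 243/32 + 243/128 = 81/320.
∫_0^3/2 u² dx = 729/17920, so ||u||_L² = 27*sqrt(70)/1120.
∫_0^3/2 (u')² dx = 81/320, so ||u'||_L² = 9*sqrt(5)/40.
Ratio ||u||_L² / ||u'||_L² = 3*sqrt(14)/28.
Sharp Poincaré constant on H^1_0(0, 3/2) is C_P = L/π = 3/(2*π), achieved by sin(2*π/3·x).
A polynomial bump cannot attain the sharp Poincaré constant (only the first sine eigenfunction does), so the ratio is strictly less than C_P, consistent with ||u||_L² ≤ C_P ||u'||_L².


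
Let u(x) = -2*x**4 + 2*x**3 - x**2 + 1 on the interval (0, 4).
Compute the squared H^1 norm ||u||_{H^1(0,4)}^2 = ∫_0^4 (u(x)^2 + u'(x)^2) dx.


||u||_{H^1}^2 = 10288252/63

The H^1 norm (squared) on an interval (0, L) is
  ||u||_{H^1}^2 = ∫_0^L u(x)^2 dx + ∫_0^L u'(x)^2 dx.
Compute u'(x) = -8*x**3 + 6*x**2 - 2*x.
Then u(x)^2 = 4*x**8 - 8*x**7 + 8*x**6 - 4*x**5 - 3*x**4 + 4*x**3 - 2*x**2 + 1 and u'(x)^2 = 64*x**6 - 96*x**5 + 68*x**4 - 24*x**3 + 4*x**2.
Integrate each monomial from 0 to 4 using ∫_0^4 c·x^n dx = c·4^(n+1)/(n+1):
  ∫_0^4 u(x)^2 dx = ∫_0^4 (4*x^8 - 8*x^7 + 8*x^6 - 4*x^5 - 3*x^4 + 4*x^3 - 2*x^2 + 1) dx. Term by term:
    ∫_0^4 4*x^8 dx = 1048576/9;  ∫_0^4 -8*x^7 dx = -65536;  ∫_0^4 8*x^6 dx = 131072/7;
    ∫_0^4 -4*x^5 dx = -8192/3;  ∫_0^4 -3*x^4 dx = -3072/5;  ∫_0^4 4*x^3 dx = 256;
    ∫_0^4 -2*x^2 dx = -128/3;  ∫_0^4 1 dx = 4.
  Sum: 1048576/9 − 65536 + 131072/7 − 8192/3 − 3072/5 + 256 − 128/3 + 4 = 20969324/315.
  ∫_0^4 u'(x)^2 dx = ∫_0^4 (64*x^6 - 96*x^5 + 68*x^4 - 24*x^3 + 4*x^2) dx. Term by term:
    ∫_0^4 64*x^6 dx = 1048576/7;  ∫_0^4 -96*x^5 dx = -65536;  ∫_0^4 68*x^4 dx = 69632/5;
    ∫_0^4 -24*x^3 dx = -1536;  ∫_0^4 4*x^2 dx = 256/3.
  Sum: 1048576/7 − 65536 + 69632/5 − 1536 + 256/3 = 10157312/105.
Adding: ||u||_{H^1}^2 = 20969324/315 + 10157312/105 = 10288252/63.
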